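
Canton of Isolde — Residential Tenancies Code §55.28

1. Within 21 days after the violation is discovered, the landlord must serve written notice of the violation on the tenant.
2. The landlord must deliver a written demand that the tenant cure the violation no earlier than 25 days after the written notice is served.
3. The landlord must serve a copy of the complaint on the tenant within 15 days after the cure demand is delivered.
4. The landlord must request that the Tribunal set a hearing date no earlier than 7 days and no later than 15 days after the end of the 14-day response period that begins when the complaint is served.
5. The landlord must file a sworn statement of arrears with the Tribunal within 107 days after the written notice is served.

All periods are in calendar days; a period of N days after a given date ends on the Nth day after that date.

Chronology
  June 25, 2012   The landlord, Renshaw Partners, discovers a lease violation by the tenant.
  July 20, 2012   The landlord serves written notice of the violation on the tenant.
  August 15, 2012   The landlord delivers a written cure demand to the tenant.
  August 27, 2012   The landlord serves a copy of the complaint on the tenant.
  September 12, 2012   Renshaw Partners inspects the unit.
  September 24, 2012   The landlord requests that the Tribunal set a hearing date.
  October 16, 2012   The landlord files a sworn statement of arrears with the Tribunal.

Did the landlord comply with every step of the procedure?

No

(1) due by June 25, 2012 + 21 days = July 16, 2012; done July 20, 2012 — 4 days late.
The procedure was therefore not followed at step 1.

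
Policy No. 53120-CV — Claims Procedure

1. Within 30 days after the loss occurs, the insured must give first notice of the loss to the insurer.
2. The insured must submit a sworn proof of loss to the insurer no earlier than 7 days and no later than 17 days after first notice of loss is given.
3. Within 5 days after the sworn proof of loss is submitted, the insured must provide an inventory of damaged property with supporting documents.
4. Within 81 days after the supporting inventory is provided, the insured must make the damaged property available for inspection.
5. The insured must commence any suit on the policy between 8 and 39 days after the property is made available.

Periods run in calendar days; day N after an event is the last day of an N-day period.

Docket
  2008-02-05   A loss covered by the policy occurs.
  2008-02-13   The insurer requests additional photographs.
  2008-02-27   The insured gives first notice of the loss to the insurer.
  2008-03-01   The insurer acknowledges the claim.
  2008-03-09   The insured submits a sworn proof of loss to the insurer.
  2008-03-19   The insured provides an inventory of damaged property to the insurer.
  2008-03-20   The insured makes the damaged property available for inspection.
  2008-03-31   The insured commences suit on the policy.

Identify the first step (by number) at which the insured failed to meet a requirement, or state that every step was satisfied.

Step 3

Step 1: 30 days after 2008-02-05 (when the loss occurs) is 2008-03-06; 2008-02-27 is within that limit.
Step 2: the window is 7–17 days after 2008-02-27 (when first notice of loss is given), so 2008-03-05 through 2008-03-15; 2008-03-09 falls inside that range.
Step 3: 5 days after 2008-03-09 (when the sworn proof of loss is submitted) is 2008-03-14; done 2008-03-19 — 5 days late.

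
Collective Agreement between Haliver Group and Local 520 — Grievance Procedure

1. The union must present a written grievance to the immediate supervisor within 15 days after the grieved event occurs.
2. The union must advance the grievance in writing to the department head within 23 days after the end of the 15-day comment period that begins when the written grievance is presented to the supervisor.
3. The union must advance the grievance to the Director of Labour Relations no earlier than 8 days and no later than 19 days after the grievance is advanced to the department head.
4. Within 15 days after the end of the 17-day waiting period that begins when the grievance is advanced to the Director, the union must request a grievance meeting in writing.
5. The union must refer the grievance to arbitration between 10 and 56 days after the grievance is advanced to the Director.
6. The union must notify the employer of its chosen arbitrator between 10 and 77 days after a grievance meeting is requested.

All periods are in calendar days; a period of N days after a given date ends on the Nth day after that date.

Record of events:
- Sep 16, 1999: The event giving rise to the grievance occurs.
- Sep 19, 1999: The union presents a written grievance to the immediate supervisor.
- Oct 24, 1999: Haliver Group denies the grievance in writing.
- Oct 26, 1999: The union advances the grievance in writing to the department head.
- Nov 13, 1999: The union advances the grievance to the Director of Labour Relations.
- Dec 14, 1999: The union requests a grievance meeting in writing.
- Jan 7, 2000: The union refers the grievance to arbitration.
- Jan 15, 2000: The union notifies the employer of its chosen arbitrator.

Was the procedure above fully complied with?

Yes

(1) due by Sep 16, 1999 + 15 days = Oct 1, 1999; done Sep 19, 1999 — timely.
(2) due by Oct 4, 1999 + 23 days = Oct 27, 1999; Oct 26, 1999 is within that limit.
(3) the permitted window runs from Oct 26, 1999 + 8 = Nov 3, 1999 to Oct 26, 1999 + 19 = Nov 14, 1999; done Nov 13, 1999, which is between those dates.
(4) due by Nov 30, 1999 + 15 days = Dec 15, 1999; completed Dec 14, 1999, before the deadline.
(5) the permitted window runs from Nov 13, 1999 + 10 = Nov 23, 1999 to Nov 13, 1999 + 56 = Jan 8, 2000; Jan 7, 2000 falls inside that range.
(6) the permitted window runs from Dec 14, 1999 + 10 = Dec 24, 1999 to Dec 14, 1999 + 77 = Feb 29, 2000; done Jan 15, 2000, which is between those dates.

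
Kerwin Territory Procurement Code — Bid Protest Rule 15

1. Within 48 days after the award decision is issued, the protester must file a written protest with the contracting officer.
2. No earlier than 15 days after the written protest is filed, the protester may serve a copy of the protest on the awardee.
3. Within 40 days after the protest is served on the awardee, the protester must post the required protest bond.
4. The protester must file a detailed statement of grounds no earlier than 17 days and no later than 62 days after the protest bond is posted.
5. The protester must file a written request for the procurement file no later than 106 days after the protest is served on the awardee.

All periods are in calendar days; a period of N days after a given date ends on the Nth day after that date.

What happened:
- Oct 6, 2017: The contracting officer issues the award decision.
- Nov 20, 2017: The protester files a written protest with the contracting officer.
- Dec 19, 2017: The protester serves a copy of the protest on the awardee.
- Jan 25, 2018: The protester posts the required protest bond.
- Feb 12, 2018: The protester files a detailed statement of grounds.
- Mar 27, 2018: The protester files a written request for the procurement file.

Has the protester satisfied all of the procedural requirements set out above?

(1) due by Oct 6, 2017 + 48 days = Nov 23, 2017; Nov 20, 2017 is within that limit.
(2) permitted from Nov 20, 2017 + 15 days = Dec 5, 2017 onward; Dec 19, 2017 is on or after that date.
(3) due by Dec 19, 2017 + 40 days = Jan 28, 2018; done Jan 25, 2018 — timely.
(4) the permitted window runs from Jan 25, 2018 + 17 = Feb 11, 2018 to Jan 25, 2018 + 62 = Mar 28, 2018; Feb 12, 2018 falls inside that range.
(5) due by Dec 19, 2017 + 106 days = Apr 4, 2018; Mar 27, 2018 is within that limit.

Yes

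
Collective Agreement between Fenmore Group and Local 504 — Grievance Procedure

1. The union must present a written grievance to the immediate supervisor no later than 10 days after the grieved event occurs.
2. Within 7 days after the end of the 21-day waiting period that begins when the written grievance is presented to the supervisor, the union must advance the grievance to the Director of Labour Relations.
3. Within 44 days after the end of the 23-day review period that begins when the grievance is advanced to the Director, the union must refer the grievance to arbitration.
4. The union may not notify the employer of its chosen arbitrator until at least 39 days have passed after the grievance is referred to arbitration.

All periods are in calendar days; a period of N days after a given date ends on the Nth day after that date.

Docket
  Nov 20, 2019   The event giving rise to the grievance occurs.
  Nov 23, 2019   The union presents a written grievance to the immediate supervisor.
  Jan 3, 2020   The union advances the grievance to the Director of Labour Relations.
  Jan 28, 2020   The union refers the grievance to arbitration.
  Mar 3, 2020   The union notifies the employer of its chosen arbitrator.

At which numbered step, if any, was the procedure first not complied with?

Step 2

(1) due by Nov 20, 2019 + 10 days = Nov 30, 2019; completed Nov 23, 2019, before the deadline.
(2) due by Dec 14, 2019 + 7 days = Dec 21, 2019; done Jan 3, 2020 — 13 days late.
The analysis stops there.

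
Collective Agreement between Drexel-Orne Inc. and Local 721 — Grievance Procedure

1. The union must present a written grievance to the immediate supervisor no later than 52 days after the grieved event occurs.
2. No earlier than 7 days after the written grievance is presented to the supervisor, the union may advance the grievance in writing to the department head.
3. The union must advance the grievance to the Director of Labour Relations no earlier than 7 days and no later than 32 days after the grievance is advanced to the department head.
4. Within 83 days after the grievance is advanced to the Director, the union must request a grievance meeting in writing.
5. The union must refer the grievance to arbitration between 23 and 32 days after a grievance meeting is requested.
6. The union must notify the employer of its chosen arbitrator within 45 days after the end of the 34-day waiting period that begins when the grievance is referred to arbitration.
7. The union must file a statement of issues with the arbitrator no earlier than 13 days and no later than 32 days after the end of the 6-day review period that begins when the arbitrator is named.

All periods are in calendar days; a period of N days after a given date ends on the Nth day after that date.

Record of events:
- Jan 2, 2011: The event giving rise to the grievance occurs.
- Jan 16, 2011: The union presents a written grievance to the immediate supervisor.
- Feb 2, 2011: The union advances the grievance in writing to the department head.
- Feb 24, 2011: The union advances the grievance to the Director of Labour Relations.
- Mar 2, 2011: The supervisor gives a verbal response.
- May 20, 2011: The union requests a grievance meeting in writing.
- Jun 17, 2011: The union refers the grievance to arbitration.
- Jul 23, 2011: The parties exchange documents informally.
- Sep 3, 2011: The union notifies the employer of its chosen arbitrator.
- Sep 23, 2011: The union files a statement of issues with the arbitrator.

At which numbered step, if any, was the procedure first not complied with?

Step 1 — counting 52 days from Jan 2, 2011 (when the grieved event occurs) gives a deadline of Feb 23, 2011; completed Jan 16, 2011, before the deadline.
Step 2 — must wait 7 days from Jan 16, 2011 (when the written grievance is presented to the supervisor), so not before Jan 23, 2011; done Feb 2, 2011 — permitted.
Step 3 — 7 and 32 days from Feb 2, 2011 (when the grievance is advanced to the department head) are Feb 9, 2011 and Mar 6, 2011 respectively; done Feb 24, 2011 — within the window.
Step 4 — counting 83 days from Feb 24, 2011 (when the grievance is advanced to the Director) gives a deadline of May 18, 2011; done May 20, 2011 — 2 days late.

Step 4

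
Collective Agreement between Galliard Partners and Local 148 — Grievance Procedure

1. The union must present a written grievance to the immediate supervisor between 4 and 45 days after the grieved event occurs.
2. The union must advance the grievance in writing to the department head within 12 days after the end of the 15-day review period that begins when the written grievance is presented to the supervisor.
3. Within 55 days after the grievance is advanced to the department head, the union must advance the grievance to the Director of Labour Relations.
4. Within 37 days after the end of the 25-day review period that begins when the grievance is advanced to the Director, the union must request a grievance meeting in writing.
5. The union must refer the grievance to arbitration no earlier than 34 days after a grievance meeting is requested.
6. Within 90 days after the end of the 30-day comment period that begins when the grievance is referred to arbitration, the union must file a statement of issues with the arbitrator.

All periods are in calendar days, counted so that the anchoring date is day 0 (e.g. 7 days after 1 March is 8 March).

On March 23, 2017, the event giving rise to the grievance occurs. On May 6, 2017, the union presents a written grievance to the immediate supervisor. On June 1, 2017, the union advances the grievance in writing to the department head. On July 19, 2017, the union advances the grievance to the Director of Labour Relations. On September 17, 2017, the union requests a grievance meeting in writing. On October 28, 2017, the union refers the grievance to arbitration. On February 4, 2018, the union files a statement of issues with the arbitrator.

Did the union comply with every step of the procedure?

Step 1 — 4 and 45 days from March 23, 2017 (when the grieved event occurs) are March 27, 2017 and May 7, 2017 respectively; done May 6, 2017, which is between those dates.
Step 2 — counting 12 days from May 21, 2017 (end of the 15-day review period, which began when the written grievance is presented to the supervisor on May 6, 2017) gives a deadline of June 2, 2017; June 1, 2017 is within that limit.
Step 3 — counting 55 days from June 1, 2017 (when the grievance is advanced to the department head) gives a deadline of July 26, 2017; July 19, 2017 is within that limit.
Step 4 — counting 37 days from August 13, 2017 (end of the 25-day review period, which began when the grievance is advanced to the Director on July 19, 2017) gives a deadline of September 19, 2017; September 17, 2017 is within that limit.
Step 5 — must wait 34 days from September 17, 2017 (when a grievance meeting is requested), so not before October 21, 2017; done October 28, 2017 — permitted.
Step 6 — counting 90 days from November 27, 2017 (end of the 30-day comment period, which began when the grievance is referred to arbitration on October 28, 2017) gives a deadline of February 25, 2018; completed February 4, 2018, before the deadline.

Yes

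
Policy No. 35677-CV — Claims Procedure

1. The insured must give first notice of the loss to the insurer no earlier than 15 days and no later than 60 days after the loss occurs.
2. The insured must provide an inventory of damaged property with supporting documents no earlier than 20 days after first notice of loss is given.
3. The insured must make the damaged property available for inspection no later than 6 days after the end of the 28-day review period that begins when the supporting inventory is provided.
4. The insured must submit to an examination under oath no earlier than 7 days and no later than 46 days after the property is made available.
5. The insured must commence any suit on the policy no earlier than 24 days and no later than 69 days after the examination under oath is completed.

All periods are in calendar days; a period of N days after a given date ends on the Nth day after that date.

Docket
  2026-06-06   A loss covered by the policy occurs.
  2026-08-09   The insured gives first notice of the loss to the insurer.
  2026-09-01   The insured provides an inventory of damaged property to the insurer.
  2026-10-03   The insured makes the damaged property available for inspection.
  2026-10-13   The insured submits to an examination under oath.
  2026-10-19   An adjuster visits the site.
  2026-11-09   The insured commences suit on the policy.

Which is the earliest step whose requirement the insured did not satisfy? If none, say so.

(1) the permitted window runs from 2026-06-06 + 15 = 2026-06-21 to 2026-06-06 + 60 = 2026-08-05; done 2026-08-09 — 4 days after the window closed.
The procedure was therefore not followed at step 1.

Step 1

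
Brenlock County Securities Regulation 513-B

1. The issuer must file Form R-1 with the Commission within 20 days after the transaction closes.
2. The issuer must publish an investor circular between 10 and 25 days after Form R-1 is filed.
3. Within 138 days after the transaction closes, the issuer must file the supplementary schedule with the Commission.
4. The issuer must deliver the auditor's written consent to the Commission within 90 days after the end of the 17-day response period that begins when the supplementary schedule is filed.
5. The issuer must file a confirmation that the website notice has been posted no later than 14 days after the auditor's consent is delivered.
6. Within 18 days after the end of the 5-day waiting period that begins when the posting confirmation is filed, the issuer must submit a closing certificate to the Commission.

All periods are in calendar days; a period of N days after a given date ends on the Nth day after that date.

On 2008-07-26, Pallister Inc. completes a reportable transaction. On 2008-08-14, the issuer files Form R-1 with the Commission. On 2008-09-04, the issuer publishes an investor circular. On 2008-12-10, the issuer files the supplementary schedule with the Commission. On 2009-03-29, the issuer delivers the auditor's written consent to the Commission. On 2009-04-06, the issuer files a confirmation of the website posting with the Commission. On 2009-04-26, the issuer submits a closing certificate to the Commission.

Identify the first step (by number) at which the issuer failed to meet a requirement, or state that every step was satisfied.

Step 1 — counting 20 days from 2008-07-26 (when the transaction closes) gives a deadline of 2008-08-15; 2008-08-14 is within that limit.
Step 2 — 10 and 25 days from 2008-08-14 (when Form R-1 is filed) are 2008-08-24 and 2008-09-08 respectively; done 2008-09-04 — within the window.
Step 3 — counting 138 days from 2008-07-26 (when the transaction closes) gives a deadline of 2008-12-11; done 2008-12-10 — timely.
Step 4 — counting 90 days from 2008-12-27 (end of the 17-day response period, which began when the supplementary schedule is filed on 2008-12-10) gives a deadline of 2009-03-27; 2009-03-29 misses that deadline by 2 days.

Step 4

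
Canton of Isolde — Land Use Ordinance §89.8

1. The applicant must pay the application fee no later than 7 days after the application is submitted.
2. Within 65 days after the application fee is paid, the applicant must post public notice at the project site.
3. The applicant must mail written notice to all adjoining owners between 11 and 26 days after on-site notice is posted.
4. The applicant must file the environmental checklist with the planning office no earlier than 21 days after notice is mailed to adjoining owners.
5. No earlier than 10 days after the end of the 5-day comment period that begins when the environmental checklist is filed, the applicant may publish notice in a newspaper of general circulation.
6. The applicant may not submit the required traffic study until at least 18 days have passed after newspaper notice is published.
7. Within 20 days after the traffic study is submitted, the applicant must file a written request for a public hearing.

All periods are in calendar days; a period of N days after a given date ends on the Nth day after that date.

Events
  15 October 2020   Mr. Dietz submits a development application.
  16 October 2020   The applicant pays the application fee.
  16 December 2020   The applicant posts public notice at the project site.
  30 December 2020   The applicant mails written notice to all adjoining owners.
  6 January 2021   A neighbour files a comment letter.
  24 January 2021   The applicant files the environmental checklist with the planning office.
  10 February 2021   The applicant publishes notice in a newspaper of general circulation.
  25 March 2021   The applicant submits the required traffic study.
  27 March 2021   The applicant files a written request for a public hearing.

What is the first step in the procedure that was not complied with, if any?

None — every step was satisfied

Step 1: 7 days after 15 October 2020 (when the application is submitted) is 22 October 2020; completed 16 October 2020, before the deadline.
Step 2: 65 days after 16 October 2020 (when the application fee is paid) is 20 December 2020; 16 December 2020 is within that limit.
Step 3: the window is 11–26 days after 16 December 2020 (when on-site notice is posted), so 27 December 2020 through 11 January 2021; done 30 December 2020 — within the window.
Step 4: the earliest permitted date is 21 days after 30 December 2020 (when notice is mailed to adjoining owners), i.e. 20 January 2021; 24 January 2021 is on or after that date.
Step 5: the earliest permitted date is 10 days after 29 January 2021 (end of the 5-day comment period, which began when the environmental checklist is filed on 24 January 2021), i.e. 8 February 2021; done 10 February 2021, after the minimum wait.
Step 6: the earliest permitted date is 18 days after 10 February 2021 (when newspaper notice is published), i.e. 28 February 2021; done 25 March 2021 — permitted.
Step 7: 20 days after 25 March 2021 (when the traffic study is submitted) is 14 April 2021; done 27 March 2021 — timely.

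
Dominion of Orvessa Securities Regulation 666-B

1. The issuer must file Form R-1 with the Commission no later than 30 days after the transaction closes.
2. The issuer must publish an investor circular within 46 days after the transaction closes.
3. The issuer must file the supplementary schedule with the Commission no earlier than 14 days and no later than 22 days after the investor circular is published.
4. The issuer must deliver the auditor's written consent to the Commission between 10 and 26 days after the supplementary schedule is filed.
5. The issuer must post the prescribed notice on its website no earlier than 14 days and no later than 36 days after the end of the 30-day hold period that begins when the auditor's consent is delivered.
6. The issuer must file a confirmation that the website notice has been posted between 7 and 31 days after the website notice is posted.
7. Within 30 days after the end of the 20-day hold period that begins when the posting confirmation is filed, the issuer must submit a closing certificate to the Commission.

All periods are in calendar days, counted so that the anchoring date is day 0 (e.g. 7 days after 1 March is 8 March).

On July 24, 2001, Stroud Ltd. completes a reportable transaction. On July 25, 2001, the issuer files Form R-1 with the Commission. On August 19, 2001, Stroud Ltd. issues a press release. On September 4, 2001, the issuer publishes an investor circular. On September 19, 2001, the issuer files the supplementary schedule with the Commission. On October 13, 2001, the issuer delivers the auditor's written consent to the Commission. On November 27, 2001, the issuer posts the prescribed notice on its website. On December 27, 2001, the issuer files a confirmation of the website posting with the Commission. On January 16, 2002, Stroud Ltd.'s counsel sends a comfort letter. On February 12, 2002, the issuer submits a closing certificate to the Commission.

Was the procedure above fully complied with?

Yes

(1) due by July 24, 2001 + 30 days = August 23, 2001; done July 25, 2001 — timely.
(2) due by July 24, 2001 + 46 days = September 8, 2001; September 4, 2001 is within that limit.
(3) the permitted window runs from September 4, 2001 + 14 = September 18, 2001 to September 4, 2001 + 22 = September 26, 2001; done September 19, 2001 — within the window.
(4) the permitted window runs from September 19, 2001 + 10 = September 29, 2001 to September 19, 2001 + 26 = October 15, 2001; done October 13, 2001 — within the window.
(5) the permitted window runs from November 12, 2001 + 14 = November 26, 2001 to November 12, 2001 + 36 = December 18, 2001; done November 27, 2001, which is between those dates.
(6) the permitted window runs from November 27, 2001 + 7 = December 4, 2001 to November 27, 2001 + 31 = December 28, 2001; done December 27, 2001, which is between those dates.
(7) due by January 16, 2002 + 30 days = February 15, 2002; February 12, 2002 is within that limit.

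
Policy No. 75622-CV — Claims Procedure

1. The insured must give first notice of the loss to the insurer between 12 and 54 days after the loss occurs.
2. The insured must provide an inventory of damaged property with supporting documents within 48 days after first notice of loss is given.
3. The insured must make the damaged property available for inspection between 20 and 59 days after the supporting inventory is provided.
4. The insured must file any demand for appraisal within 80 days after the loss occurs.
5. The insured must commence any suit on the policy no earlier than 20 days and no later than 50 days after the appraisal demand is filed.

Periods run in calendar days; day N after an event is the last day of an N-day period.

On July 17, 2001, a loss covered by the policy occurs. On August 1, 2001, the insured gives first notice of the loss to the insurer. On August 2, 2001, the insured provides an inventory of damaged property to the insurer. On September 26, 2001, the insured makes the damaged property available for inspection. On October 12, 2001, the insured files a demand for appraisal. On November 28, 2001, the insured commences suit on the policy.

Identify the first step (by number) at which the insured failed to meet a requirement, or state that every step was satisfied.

(1) the permitted window runs from July 17, 2001 + 12 = July 29, 2001 to July 17, 2001 + 54 = September 9, 2001; August 1, 2001 falls inside that range.
(2) due by August 1, 2001 + 48 days = September 18, 2001; August 2, 2001 is within that limit.
(3) the permitted window runs from August 2, 2001 + 20 = August 22, 2001 to August 2, 2001 + 59 = September 30, 2001; done September 26, 2001, which is between those dates.
(4) due by July 17, 2001 + 80 days = October 5, 2001; October 12, 2001 misses that deadline by 7 days.

Step 4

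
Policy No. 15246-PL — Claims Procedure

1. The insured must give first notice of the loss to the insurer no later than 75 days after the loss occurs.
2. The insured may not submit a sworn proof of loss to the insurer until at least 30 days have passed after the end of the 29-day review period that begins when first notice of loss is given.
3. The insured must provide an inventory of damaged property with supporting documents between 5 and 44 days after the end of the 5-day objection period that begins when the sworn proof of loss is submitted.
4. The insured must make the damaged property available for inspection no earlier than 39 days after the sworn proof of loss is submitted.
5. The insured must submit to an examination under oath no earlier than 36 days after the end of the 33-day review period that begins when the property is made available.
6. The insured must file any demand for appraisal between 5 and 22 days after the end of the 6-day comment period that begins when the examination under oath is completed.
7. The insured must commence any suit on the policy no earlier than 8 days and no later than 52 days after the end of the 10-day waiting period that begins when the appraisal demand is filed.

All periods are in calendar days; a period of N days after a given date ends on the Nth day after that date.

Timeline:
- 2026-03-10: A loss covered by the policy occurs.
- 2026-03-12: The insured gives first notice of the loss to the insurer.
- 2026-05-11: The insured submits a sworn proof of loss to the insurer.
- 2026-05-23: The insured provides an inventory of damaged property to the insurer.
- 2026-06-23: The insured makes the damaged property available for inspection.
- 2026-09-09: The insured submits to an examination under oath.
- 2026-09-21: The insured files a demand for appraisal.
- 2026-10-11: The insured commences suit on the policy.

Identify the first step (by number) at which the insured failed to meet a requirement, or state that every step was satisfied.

Step 1 — counting 75 days from 2026-03-10 (when the loss occurs) gives a deadline of 2026-05-24; 2026-03-12 is within that limit.
Step 2 — must wait 30 days from 2026-04-10 (end of the 29-day review period, which began when first notice of loss is given on 2026-03-12), so not before 2026-05-10; done 2026-05-11 — permitted.
Step 3 — 5 and 44 days from 2026-05-16 (end of the 5-day objection period, which began when the sworn proof of loss is submitted on 2026-05-11) are 2026-05-21 and 2026-06-29 respectively; 2026-05-23 falls inside that range.
Step 4 — must wait 39 days from 2026-05-11 (when the sworn proof of loss is submitted), so not before 2026-06-19; done 2026-06-23 — permitted.
Step 5 — must wait 36 days from 2026-07-26 (end of the 33-day review period, which began when the property is made available on 2026-06-23), so not before 2026-08-31; 2026-09-09 is on or after that date.
Step 6 — 5 and 22 days from 2026-09-15 (end of the 6-day comment period, which began when the examination under oath is completed on 2026-09-09) are 2026-09-20 and 2026-10-07 respectively; 2026-09-21 falls inside that range.
Step 7 — 8 and 52 days from 2026-10-01 (end of the 10-day waiting period, which began when the appraisal demand is filed on 2026-09-21) are 2026-10-09 and 2026-11-22 respectively; 2026-10-11 falls inside that range.

None — every step was satisfied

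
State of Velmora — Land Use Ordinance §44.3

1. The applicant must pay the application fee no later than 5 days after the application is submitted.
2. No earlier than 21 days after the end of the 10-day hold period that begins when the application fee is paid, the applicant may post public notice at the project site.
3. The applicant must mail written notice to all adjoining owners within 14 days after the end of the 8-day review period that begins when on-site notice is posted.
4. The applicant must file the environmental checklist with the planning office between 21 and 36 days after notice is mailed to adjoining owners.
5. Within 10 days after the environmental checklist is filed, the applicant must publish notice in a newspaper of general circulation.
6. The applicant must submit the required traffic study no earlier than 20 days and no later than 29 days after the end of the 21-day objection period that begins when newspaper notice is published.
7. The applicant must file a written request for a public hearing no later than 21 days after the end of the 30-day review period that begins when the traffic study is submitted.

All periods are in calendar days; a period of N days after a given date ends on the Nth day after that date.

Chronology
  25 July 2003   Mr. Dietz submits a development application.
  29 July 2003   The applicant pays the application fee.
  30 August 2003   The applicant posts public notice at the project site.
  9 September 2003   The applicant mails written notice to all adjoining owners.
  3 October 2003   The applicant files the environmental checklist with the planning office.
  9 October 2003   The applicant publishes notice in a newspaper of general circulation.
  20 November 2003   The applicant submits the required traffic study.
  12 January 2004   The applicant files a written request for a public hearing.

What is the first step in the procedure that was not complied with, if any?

(1) due by 25 July 2003 + 5 days = 30 July 2003; completed 29 July 2003, before the deadline.
(2) permitted from 8 August 2003 + 21 days = 29 August 2003 onward; done 30 August 2003 — permitted.
(3) due by 7 September 2003 + 14 days = 21 September 2003; done 9 September 2003 — timely.
(4) the permitted window runs from 9 September 2003 + 21 = 30 September 2003 to 9 September 2003 + 36 = 15 October 2003; done 3 October 2003 — within the window.
(5) due by 3 October 2003 + 10 days = 13 October 2003; completed 9 October 2003, before the deadline.
(6) the permitted window runs from 30 October 2003 + 20 = 19 November 2003 to 30 October 2003 + 29 = 28 November 2003; done 20 November 2003 — within the window.
(7) due by 20 December 2003 + 21 days = 10 January 2004; done 12 January 2004 — 2 days late.
That is the first point of non-compliance.

Step 7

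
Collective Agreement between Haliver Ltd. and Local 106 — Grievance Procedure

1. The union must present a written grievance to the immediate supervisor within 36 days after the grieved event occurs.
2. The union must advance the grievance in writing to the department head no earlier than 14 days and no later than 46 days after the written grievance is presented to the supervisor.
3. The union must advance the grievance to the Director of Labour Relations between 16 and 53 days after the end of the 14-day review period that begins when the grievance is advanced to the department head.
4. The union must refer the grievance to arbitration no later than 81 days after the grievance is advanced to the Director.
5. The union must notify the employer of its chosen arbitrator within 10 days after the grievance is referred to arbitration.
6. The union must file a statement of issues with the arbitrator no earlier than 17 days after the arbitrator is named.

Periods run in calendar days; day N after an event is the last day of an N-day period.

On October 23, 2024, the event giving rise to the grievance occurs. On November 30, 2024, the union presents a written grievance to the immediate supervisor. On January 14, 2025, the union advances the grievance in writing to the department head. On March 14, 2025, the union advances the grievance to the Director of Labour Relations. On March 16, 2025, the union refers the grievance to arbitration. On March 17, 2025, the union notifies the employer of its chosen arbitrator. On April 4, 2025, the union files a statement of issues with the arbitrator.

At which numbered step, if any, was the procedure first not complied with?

Step 1: 36 days after October 23, 2024 (when the grieved event occurs) is November 28, 2024; not done until November 30, 2024, 2 days after the deadline.

Step 1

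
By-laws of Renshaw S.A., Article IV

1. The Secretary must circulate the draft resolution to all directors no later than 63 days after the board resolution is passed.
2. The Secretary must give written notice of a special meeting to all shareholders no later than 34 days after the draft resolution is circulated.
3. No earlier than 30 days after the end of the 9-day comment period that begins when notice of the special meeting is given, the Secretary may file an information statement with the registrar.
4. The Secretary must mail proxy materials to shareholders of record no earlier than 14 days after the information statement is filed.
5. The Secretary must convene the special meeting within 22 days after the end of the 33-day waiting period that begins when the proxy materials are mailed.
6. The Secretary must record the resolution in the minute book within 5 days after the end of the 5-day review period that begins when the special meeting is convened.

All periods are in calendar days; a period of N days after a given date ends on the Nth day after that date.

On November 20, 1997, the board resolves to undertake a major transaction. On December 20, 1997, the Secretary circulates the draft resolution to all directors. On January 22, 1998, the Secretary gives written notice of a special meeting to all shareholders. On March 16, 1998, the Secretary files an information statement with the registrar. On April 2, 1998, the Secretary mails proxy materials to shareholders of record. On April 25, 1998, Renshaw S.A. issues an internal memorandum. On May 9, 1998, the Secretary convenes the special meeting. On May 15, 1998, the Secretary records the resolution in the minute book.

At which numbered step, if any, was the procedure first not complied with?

(1) due by November 20, 1997 + 63 days = January 22, 1998; completed December 20, 1997, before the deadline.
(2) due by December 20, 1997 + 34 days = January 23, 1998; completed January 22, 1998, before the deadline.
(3) permitted from January 31, 1998 + 30 days = March 2, 1998 onward; March 16, 1998 is on or after that date.
(4) permitted from March 16, 1998 + 14 days = March 30, 1998 onward; done April 2, 1998 — permitted.
(5) due by May 5, 1998 + 22 days = May 27, 1998; May 9, 1998 is within that limit.
(6) due by May 14, 1998 + 5 days = May 19, 1998; completed May 15, 1998, before the deadline.

None — every step was satisfied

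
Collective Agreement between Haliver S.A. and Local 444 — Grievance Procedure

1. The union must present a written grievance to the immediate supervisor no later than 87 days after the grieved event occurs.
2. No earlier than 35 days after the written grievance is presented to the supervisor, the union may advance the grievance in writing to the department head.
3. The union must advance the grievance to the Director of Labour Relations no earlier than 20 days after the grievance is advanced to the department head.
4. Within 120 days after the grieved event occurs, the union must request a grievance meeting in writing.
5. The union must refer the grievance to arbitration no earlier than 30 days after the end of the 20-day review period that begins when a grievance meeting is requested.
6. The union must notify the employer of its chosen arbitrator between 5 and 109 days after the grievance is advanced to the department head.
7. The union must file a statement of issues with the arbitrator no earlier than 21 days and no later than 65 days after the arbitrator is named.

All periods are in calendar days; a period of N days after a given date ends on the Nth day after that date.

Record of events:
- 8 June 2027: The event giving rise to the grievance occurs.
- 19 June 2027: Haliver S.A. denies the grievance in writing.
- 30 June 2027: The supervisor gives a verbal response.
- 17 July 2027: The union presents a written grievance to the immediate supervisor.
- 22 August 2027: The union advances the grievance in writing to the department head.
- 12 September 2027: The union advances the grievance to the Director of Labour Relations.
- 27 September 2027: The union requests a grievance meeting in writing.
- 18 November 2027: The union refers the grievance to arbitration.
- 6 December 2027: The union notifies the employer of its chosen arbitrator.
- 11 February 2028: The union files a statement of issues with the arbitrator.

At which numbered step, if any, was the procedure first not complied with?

Step 7

Step 1 — counting 87 days from 8 June 2027 (when the grieved event occurs) gives a deadline of 3 September 2027; completed 17 July 2027, before the deadline.
Step 2 — must wait 35 days from 17 July 2027 (when the written grievance is presented to the supervisor), so not before 21 August 2027; done 22 August 2027, after the minimum wait.
Step 3 — must wait 20 days from 22 August 2027 (when the grievance is advanced to the department head), so not before 11 September 2027; 12 September 2027 is on or after that date.
Step 4 — counting 120 days from 8 June 2027 (when the grieved event occurs) gives a deadline of 6 October 2027; completed 27 September 2027, before the deadline.
Step 5 — must wait 30 days from 17 October 2027 (end of the 20-day review period, which began when a grievance meeting is requested on 27 September 2027), so not before 16 November 2027; done 18 November 2027, after the minimum wait.
Step 6 — 5 and 109 days from 22 August 2027 (when the grievance is advanced to the department head) are 27 August 2027 and 9 December 2027 respectively; 6 December 2027 falls inside that range.
Step 7 — 21 and 65 days from 6 December 2027 (when the arbitrator is named) are 27 December 2027 and 9 February 2028 respectively; done 11 February 2028 — 2 days after the window closed.
The analysis stops there.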